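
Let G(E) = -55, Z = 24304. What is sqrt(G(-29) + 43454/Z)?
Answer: I*sqrt(40091246)/868 ≈ 7.2947*I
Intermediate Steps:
sqrt(G(-29) + 43454/Z) = sqrt(-55 + 43454/24304) = sqrt(-55 + 43454*(1/24304)) = sqrt(-55 + 21727/12152) = sqrt(-646633/12152) = I*sqrt(40091246)/868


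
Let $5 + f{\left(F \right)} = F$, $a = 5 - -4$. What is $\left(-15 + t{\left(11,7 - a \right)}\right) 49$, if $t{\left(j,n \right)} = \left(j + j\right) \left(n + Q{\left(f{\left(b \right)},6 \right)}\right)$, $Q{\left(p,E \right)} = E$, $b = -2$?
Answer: $3577$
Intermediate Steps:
$a = 9$ ($a = 5 + 4 = 9$)
$f{\left(F \right)} = -5 + F$
$t{\left(j,n \right)} = 2 j \left(6 + n\right)$ ($t{\left(j,n \right)} = \left(j + j\right) \left(n + 6\right) = 2 j \left(6 + n\right)$)
$\left(-15 + t{\left(11,7 - a \right)}\right) 49 = \left(-15 + 2 \cdot 11 \left(6 + \left(7 - 9\right)\right)\right) 49 = \left(-15 + 2 \cdot 11 \left(6 - 2\right)\right) 49 = \left(-15 + 2 \cdot 11 \cdot 4\right) 49 = \left(-15 + 88\right) 49 = 73 \cdot 49 = 3577$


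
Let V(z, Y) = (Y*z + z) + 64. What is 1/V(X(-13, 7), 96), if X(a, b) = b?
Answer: 1/743 ≈ 0.0013459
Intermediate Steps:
V(z, Y) = 64 + z + Y*z (V(z, Y) = (z + Y*z) + 64 = 64 + z + Y*z)
1/V(X(-13, 7), 96) = 1/(64 + 7 + 96*7) = 1/(64 + 7 + 672) = 1/743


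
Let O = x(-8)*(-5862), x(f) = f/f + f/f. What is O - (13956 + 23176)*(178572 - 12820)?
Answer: -6154714988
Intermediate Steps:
x(f) = 2 (x(f) = 1 + 1 = 2)
O = -11724 (O = 2*(-5862) = -11724)
O - (13956 + 23176)*(178572 - 12820) = -11724 - (13956 + 23176)*(178572 - 12820) = -11724 - 37132*165752 = -11724 - 1*6154703264 = -11724 - 6154703264 = -6154714988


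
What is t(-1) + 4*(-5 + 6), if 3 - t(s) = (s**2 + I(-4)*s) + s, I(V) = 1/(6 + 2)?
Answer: 57/8 ≈ 7.1250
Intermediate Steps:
I(V) = 1/8
t(s) = 3 - s**2 - 9*s/8 (t(s) = 3 - ((s**2 + s/8) + s) = 3 - (s**2 + 9*s/8) = 3 + (-s**2 - 9*s/8) = 3 - s**2 - 9*s/8)
t(-1) + 4*(-5 + 6) = (3 - 1*(-1)**2 - 9/8*(-1)) + 4*(-5 + 6) = (3 - 1*1 + 9/8) + 4*1 = (3 - 1 + 9/8) + 4 = 25/8 + 4 = 57/8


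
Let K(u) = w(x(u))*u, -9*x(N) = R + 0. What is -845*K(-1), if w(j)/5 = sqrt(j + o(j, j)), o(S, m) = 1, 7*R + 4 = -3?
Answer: 4225*sqrt(10)/3 ≈ 4453.5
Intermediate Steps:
R = -1 (R = -4/7 + (1/7)*(-3) = -4/7 - 3/7 = -1)
x(N) = 1/9 (x(N) = -(-1 + 0)/9 = -1/9*(-1) = 1/9)
w(j) = 5*sqrt(1 + j) (w(j) = 5*sqrt(j + 1) = 5*sqrt(1 + j))
K(u) = 5*u*sqrt(10)/3 (K(u) = (5*sqrt(1 + 1/9))*u = (5*sqrt(10/9))*u = (5*(sqrt(10)/3))*u = (5*sqrt(10)/3)*u = 5*u*sqrt(10)/3)
-845*K(-1) = -4225*(-1)*sqrt(10)/3 = -(-4225)*sqrt(10)/3 = 4225*sqrt(10)/3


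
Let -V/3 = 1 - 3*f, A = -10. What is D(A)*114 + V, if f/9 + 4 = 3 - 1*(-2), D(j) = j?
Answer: -1062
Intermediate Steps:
f = 9 (f = -36 + 9*(3 - 1*(-2)) = -36 + 9*(3 + 2) = -36 + 9*5 = -36 + 45 = 9)
V = 78 (V = -3*(1 - 3*9) = -3*(1 - 27) = -3*(-26) = 78)
D(A)*114 + V = -10*114 + 78 = -1140 + 78 = -1062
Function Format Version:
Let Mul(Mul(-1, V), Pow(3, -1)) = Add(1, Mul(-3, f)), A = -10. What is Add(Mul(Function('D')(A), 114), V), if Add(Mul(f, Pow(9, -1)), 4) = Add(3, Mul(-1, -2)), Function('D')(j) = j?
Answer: -1062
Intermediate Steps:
f = 9 (f = Add(-36, Mul(9, Add(3, Mul(-1, -2)))) = Add(-36, Mul(9, Add(3, 2))) = Add(-36, Mul(9, 5)) = Add(-36, 45) = 9)
V = 78 (V = Mul(-3, Add(1, Mul(-3, 9))) = Mul(-3, Add(1, -27)) = Mul(-3, -26) = 78)
Add(Mul(Function('D')(A), 114), V) = Add(Mul(-10, 114), 78) = Add(-1140, 78) = -1062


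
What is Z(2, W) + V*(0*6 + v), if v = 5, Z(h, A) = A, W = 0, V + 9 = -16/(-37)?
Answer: -1585/37 ≈ -42.838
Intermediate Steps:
V = -317/37 (V = -9 - 16/(-37) = -9 - 16*(-1/37) = -9 + 16/37 = -317/37 ≈ -8.5676)
Z(2, W) + V*(0*6 + v) = 0 - 317*(0*6 + 5)/37 = 0 - 317*(0 + 5)/37 = 0 - 317/37*5 = 0 - 1585/37 = -1585/37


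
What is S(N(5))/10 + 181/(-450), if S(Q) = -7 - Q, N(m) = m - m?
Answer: -248/225 ≈ -1.1022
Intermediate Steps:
N(m) = 0
S(N(5))/10 + 181/(-450) = (-7 - 1*0)/10 + 181/(-450) = (-7 + 0)*(⅒) + 181*(-1/450) = -7*⅒ - 181/450 = -7/10 - 181/450 = -248/225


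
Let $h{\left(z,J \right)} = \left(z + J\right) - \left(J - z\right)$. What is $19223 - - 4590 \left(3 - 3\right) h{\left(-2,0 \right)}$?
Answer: $19223$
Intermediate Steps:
$h{\left(z,J \right)} = 2 z$ ($h{\left(z,J \right)} = \left(J + z\right) - \left(J - z\right) = 2 z$)
$19223 - - 4590 \left(3 - 3\right) h{\left(-2,0 \right)} = 19223 - - 4590 \left(3 - 3\right) 2 \left(-2\right) = 19223 - - 4590 \cdot 0 \left(-4\right) = 19223 - \left(-4590\right) 0 = 19223 - 0 = 19223 + 0 = 19223$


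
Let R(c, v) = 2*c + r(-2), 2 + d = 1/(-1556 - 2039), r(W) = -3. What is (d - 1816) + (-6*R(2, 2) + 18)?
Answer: -6492571/3595 ≈ -1806.0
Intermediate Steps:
d = -7191/3595 (d = -2 + 1/(-1556 - 2039) = -2 + 1/(-3595) = -2 - 1/3595 = -7191/3595 ≈ -2.0003)
R(c, v) = -3 + 2*c (R(c, v) = 2*c - 3 = -3 + 2*c)
(d - 1816) + (-6*R(2, 2) + 18) = (-7191/3595 - 1816) + (-6*(-3 + 2*2) + 18) = -6535711/3595 + (-6*(-3 + 4) + 18) = -6535711/3595 + (-6*1 + 18) = -6535711/3595 + (-6 + 18) = -6535711/3595 + 12 = -6492571/3595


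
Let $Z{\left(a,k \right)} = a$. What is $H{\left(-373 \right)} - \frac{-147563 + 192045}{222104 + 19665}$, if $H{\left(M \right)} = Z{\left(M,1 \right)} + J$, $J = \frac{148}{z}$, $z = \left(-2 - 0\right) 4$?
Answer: $- \frac{189394091}{483538} \approx -391.68$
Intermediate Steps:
$z = -8$ ($z = \left(-2 + 0\right) 4 = \left(-2\right) 4 = -8$)
$J = - \frac{37}{2}$ ($J = \frac{148}{-8} = 148 \left(- \frac{1}{8}\right) = - \frac{37}{2} \approx -18.5$)
$H{\left(M \right)} = - \frac{37}{2} + M$ ($H{\left(M \right)} = M - \frac{37}{2} = - \frac{37}{2} + M$)
$H{\left(-373 \right)} - \frac{-147563 + 192045}{222104 + 19665} = \left(- \frac{37}{2} - 373\right) - \frac{-147563 + 192045}{222104 + 19665} = - \frac{783}{2} - \frac{44482}{241769} = - \frac{189394091}{483538}$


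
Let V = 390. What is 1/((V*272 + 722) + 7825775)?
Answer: 1/7932577 ≈ 1.2606e-7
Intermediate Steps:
1/((V*272 + 722) + 7825775) = 1/((390*272 + 722) + 7825775) = 1/((106080 + 722) + 7825775) = 1/(106802 + 7825775) = 1/7932577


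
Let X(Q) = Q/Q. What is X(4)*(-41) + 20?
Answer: -21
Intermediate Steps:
X(Q) = 1
X(4)*(-41) + 20 = 1*(-41) + 20 = -41 + 20 = -21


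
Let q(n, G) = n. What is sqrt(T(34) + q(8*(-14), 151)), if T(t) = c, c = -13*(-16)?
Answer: 4*sqrt(6) ≈ 9.7980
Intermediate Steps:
c = 208
T(t) = 208
sqrt(T(34) + q(8*(-14), 151)) = sqrt(208 + 8*(-14)) = sqrt(208 - 112) = sqrt(96) = 4*sqrt(6)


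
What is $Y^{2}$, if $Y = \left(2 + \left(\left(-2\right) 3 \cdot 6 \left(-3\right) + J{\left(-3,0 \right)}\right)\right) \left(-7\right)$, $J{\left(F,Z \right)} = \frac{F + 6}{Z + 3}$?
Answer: $603729$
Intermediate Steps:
$J{\left(F,Z \right)} = \frac{6 + F}{3 + Z}$
$Y = -777$ ($Y = \left(2 + \left(\left(-2\right) 3 \cdot 6 \left(-3\right) + \frac{6 - 3}{3 + 0}\right)\right) \left(-7\right) = \left(2 + \left(\left(-6\right) 6 \left(-3\right) + \frac{1}{3} \cdot 3\right)\right) \left(-7\right) = \left(2 + \left(\left(-36\right) \left(-3\right) + \frac{1}{3} \cdot 3\right)\right) \left(-7\right) = \left(2 + \left(108 + 1\right)\right) \left(-7\right) = \left(2 + 109\right) \left(-7\right) = 111 \left(-7\right) = -777$)
$Y^{2} = \left(-777\right)^{2} = 603729$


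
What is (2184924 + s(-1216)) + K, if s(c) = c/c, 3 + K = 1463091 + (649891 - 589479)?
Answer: 3708425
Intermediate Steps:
K = 1523500 (K = -3 + (1463091 + (649891 - 589479)) = -3 + (1463091 + 60412) = -3 + 1523503 = 1523500)
s(c) = 1
(2184924 + s(-1216)) + K = (2184924 + 1) + 1523500 = 2184925 + 1523500 = 3708425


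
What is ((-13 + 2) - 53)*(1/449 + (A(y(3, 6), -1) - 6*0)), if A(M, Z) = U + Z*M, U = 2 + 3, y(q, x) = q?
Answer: -57536/449 ≈ -128.14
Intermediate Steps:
U = 5
A(M, Z) = 5 + M*Z (A(M, Z) = 5 + Z*M = 5 + M*Z)
((-13 + 2) - 53)*(1/449 + (A(y(3, 6), -1) - 6*0)) = ((-13 + 2) - 53)*(1/449 + ((5 + 3*(-1)) - 6*0)) = (-11 - 53)*(1/449 + ((5 - 3) - 1*0)) = -64*(1/449 + (2 + 0)) = -64*(1/449 + 2) = -64*899/449 = -57536/449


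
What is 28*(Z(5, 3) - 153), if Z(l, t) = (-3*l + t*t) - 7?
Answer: -4648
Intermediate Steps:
Z(l, t) = -7 + t² - 3*l (Z(l, t) = (-3*l + t²) - 7 = (t² - 3*l) - 7 = -7 + t² - 3*l)
28*(Z(5, 3) - 153) = 28*((-7 + 3² - 3*5) - 153) = 28*((-7 + 9 - 15) - 153) = 28*(-13 - 153) = 28*(-166) = -4648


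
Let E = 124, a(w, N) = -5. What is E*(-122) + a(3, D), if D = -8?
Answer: -15133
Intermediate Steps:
E*(-122) + a(3, D) = 124*(-122) - 5 = -15128 - 5 = -15133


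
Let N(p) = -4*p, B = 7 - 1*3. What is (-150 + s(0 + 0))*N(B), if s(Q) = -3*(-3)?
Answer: 2256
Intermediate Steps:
B = 4 (B = 7 - 3 = 4)
s(Q) = 9
(-150 + s(0 + 0))*N(B) = (-150 + 9)*(-4*4) = -141*(-16) = 2256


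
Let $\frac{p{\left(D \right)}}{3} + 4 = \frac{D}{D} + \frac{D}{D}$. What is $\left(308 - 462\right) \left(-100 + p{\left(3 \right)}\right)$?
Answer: $16324$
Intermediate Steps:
$p{\left(D \right)} = -6$ ($p{\left(D \right)} = -12 + 3 \left(\frac{D}{D} + \frac{D}{D}\right) = -12 + 3 \left(1 + 1\right) = -12 + 3 \cdot 2 = -12 + 6 = -6$)
$\left(308 - 462\right) \left(-100 + p{\left(3 \right)}\right) = \left(308 - 462\right) \left(-100 - 6\right) = \left(-154\right) \left(-106\right) = 16324$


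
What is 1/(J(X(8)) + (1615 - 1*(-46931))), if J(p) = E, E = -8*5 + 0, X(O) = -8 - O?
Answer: 1/48506 ≈ 2.0616e-5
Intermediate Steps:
E = -40 (E = -40 + 0 = -40)
J(p) = -40
1/(J(X(8)) + (1615 - 1*(-46931))) = 1/(-40 + (1615 - 1*(-46931))) = 1/(-40 + (1615 + 46931)) = 1/(-40 + 48546) = 1/48506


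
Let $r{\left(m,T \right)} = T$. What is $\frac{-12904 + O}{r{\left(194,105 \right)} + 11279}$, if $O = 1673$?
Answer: $- \frac{11231}{11384} \approx -0.98656$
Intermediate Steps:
$\frac{-12904 + O}{r{\left(194,105 \right)} + 11279} = \frac{-12904 + 1673}{105 + 11279} = - \frac{11231}{11384}$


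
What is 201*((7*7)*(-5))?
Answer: -49245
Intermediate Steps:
201*((7*7)*(-5)) = 201*(49*(-5)) = 201*(-245) = -49245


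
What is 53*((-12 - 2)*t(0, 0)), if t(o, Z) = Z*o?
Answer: 0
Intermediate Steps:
53*((-12 - 2)*t(0, 0)) = 53*((-12 - 2)*(0*0)) = 53*(-14*0) = 53*0 = 0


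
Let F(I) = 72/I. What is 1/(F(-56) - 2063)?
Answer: -7/14450 ≈ -0.00048443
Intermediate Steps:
1/(F(-56) - 2063) = 1/(72/(-56) - 2063) = 1/(72*(-1/56) - 2063) = 1/(-9/7 - 2063) = 1/(-14450/7) = -7/14450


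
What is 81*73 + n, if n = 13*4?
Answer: 5965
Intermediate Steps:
n = 52
81*73 + n = 81*73 + 52 = 5913 + 52 = 5965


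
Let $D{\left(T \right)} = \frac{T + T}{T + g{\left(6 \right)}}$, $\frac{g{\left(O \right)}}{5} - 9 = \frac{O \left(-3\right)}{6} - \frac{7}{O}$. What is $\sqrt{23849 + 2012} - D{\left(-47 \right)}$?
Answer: $- \frac{564}{137} + \sqrt{25861} \approx 156.7$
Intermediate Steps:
$g{\left(O \right)} = 45 - \frac{35}{O} - \frac{5 O}{2}$ ($g{\left(O \right)} = 45 + 5 \left(\frac{O \left(-3\right)}{6} - \frac{7}{O}\right) = 45 + 5 \left(- 3 O \frac{1}{6} - \frac{7}{O}\right) = 45 + 5 \left(- \frac{O}{2} - \frac{7}{O}\right) = 45 + 5 \left(- \frac{7}{O} - \frac{O}{2}\right) = 45 - \left(\frac{35}{O} + \frac{5 O}{2}\right) = 45 - \frac{35}{O} - \frac{5 O}{2}$)
$D{\left(T \right)} = \frac{2 T}{\frac{145}{6} + T}$ ($D{\left(T \right)} = \frac{T + T}{T - \left(-30 + \frac{35}{6}\right)} = \frac{2 T}{T - - \frac{145}{6}} = \frac{2 T}{T + \frac{145}{6}} = \frac{2 T}{\frac{145}{6} + T}$)
$\sqrt{23849 + 2012} - D{\left(-47 \right)} = \sqrt{23849 + 2012} - 12 \left(-47\right) \frac{1}{145 + 6 \left(-47\right)} = \sqrt{25861} - 12 \left(-47\right) \frac{1}{145 - 282} = \sqrt{25861} - 12 \left(-47\right) \frac{1}{-137} = \sqrt{25861} - 12 \left(-47\right) \left(- \frac{1}{137}\right) = \sqrt{25861} - \frac{564}{137} = - \frac{564}{137} + \sqrt{25861}$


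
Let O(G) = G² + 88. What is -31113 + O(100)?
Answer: -21025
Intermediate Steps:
O(G) = 88 + G²
-31113 + O(100) = -31113 + (88 + 100²) = -31113 + (88 + 10000) = -31113 + 10088 = -21025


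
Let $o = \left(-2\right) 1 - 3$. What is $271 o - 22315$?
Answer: $-23670$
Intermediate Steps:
$o = -5$ ($o = -2 - 3 = -5$)
$271 o - 22315 = 271 \left(-5\right) - 22315 = -1355 - 22315 = -23670$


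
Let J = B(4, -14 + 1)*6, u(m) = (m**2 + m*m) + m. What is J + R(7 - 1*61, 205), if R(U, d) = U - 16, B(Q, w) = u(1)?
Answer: -52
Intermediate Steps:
u(m) = m + 2*m**2 (u(m) = (m**2 + m**2) + m = 2*m**2 + m = m + 2*m**2)
B(Q, w) = 3 (B(Q, w) = 1*(1 + 2*1) = 1*(1 + 2) = 1*3 = 3)
J = 18 (J = 3*6 = 18)
R(U, d) = -16 + U
J + R(7 - 1*61, 205) = 18 + (-16 + (7 - 1*61)) = 18 + (-16 + (7 - 61)) = 18 + (-16 - 54) = 18 - 70 = -52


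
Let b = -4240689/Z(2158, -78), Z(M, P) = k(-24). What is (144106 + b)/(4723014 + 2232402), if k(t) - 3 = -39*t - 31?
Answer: 9739043/485809056 ≈ 0.020047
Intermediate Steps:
k(t) = -28 - 39*t (k(t) = 3 + (-39*t - 31) = 3 + (-31 - 39*t) = -28 - 39*t)
Z(M, P) = 908 (Z(M, P) = -28 - 39*(-24) = -28 + 936 = 908)
b = -4240689/908 ≈ -4670.4
(144106 + b)/(4723014 + 2232402) = (144106 - 4240689/908)/(4723014 + 2232402) = (126607559/908)/6955416 = (126607559/908)*(1/6955416) = 9739043/485809056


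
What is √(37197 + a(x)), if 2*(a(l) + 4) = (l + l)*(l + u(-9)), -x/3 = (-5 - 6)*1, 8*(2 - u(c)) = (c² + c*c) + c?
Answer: √603470/4 ≈ 194.21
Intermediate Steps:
u(c) = 2 - c²/4 - c/8 (u(c) = 2 - ((c² + c*c) + c)/8 = 2 - ((c² + c²) + c)/8 = 2 - (2*c² + c)/8 = 2 - (c + 2*c²)/8 = 2 + (-c²/4 - c/8) = 2 - c²/4 - c/8)
x = 33 (x = -3*(-5 - 6) = -(-33) = -3*(-11) = 33)
a(l) = -4 + l*(-137/8 + l) (a(l) = -4 + ((l + l)*(l + (2 - ¼*(-9)² - ⅛*(-9))))/2 = -4 + ((2*l)*(l + (2 - ¼*81 + 9/8)))/2 = -4 + ((2*l)*(l + (2 - 81/4 + 9/8)))/2 = -4 + ((2*l)*(l - 137/8))/2 = -4 + ((2*l)*(-137/8 + l))/2 = -4 + (2*l*(-137/8 + l))/2 = -4 + l*(-137/8 + l))
√(37197 + a(x)) = √(37197 + (-4 + 33² - 137/8*33)) = √(37197 + (-4 + 1089 - 4521/8)) = √(37197 + 4159/8) = √(301735/8) = √603470/4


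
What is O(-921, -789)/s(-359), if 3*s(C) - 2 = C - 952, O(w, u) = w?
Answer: 2763/1309 ≈ 2.1108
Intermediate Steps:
s(C) = -950/3 + C/3 (s(C) = ⅔ + (C - 952)/3 = ⅔ + (-952 + C)/3 = ⅔ + (-952/3 + C/3) = -950/3 + C/3)
O(-921, -789)/s(-359) = -921/(-950/3 + (⅓)*(-359)) = -921/(-950/3 - 359/3) = -921/(-1309/3) = -921*(-3/1309) = 2763/1309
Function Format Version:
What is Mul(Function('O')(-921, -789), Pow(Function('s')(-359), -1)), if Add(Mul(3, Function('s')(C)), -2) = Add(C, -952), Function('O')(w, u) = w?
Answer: Rational(2763, 1309) ≈ 2.1108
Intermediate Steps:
Function('s')(C) = Add(Rational(-950, 3), Mul(Rational(1, 3), C)) (Function('s')(C) = Add(Rational(2, 3), Mul(Rational(1, 3), Add(C, -952))) = Add(Rational(2, 3), Mul(Rational(1, 3), Add(-952, C))) = Add(Rational(2, 3), Add(Rational(-952, 3), Mul(Rational(1, 3), C))) = Add(Rational(-950, 3), Mul(Rational(1, 3), C)))
Mul(Function('O')(-921, -789), Pow(Function('s')(-359), -1)) = Mul(-921, Pow(Add(Rational(-950, 3), Mul(Rational(1, 3), -359)), -1)) = Mul(-921, Pow(Add(Rational(-950, 3), Rational(-359, 3)), -1)) = Mul(-921, Pow(Rational(-1309, 3), -1)) = Mul(-921, Rational(-3, 1309)) = Rational(2763, 1309)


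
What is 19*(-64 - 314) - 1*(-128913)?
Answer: 121731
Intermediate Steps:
19*(-64 - 314) - 1*(-128913) = 19*(-378) + 128913 = -7182 + 128913 = 121731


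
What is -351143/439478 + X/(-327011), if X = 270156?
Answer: -17965787857/11054933866 ≈ -1.6251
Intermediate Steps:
-351143/439478 + X/(-327011) = -351143/439478 + 270156/(-327011) = -351143*1/439478 + 270156*(-1/327011) = -27011/33806 - 270156/327011 = -17965787857/11054933866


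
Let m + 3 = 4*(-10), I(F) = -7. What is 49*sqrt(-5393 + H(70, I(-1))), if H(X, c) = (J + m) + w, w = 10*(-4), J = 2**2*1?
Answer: 588*I*sqrt(38) ≈ 3624.7*I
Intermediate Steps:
J = 4 (J = 4*1 = 4)
m = -43 (m = -3 + 4*(-10) = -3 - 40 = -43)
w = -40
H(X, c) = -79 (H(X, c) = (4 - 43) - 40 = -39 - 40 = -79)
49*sqrt(-5393 + H(70, I(-1))) = 49*sqrt(-5393 - 79) = 49*sqrt(-5472) = 49*(12*I*sqrt(38)) = 588*I*sqrt(38)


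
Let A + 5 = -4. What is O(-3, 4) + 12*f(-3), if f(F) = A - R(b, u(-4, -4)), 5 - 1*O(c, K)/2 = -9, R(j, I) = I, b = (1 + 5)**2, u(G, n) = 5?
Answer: -140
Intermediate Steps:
b = 36 (b = 6**2 = 36)
A = -9 (A = -5 - 4 = -9)
O(c, K) = 28 (O(c, K) = 10 - 2*(-9) = 10 + 18 = 28)
f(F) = -14 (f(F) = -9 - 1*5 = -9 - 5 = -14)
O(-3, 4) + 12*f(-3) = 28 + 12*(-14) = 28 - 168 = -140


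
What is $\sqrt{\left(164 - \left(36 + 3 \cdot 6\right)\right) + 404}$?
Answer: $\sqrt{514} \approx 22.672$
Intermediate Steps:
$\sqrt{\left(164 - \left(36 + 3 \cdot 6\right)\right) + 404} = \sqrt{\left(164 - 54\right) + 404} = \sqrt{110 + 404} = \sqrt{514}$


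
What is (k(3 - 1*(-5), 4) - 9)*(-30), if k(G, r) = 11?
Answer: -60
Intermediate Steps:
(k(3 - 1*(-5), 4) - 9)*(-30) = (11 - 9)*(-30) = 2*(-30) = -60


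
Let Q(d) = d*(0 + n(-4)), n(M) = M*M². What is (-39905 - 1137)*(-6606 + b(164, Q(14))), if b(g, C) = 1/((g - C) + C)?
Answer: 22232102543/82 ≈ 2.7112e+8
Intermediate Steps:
n(M) = M³
Q(d) = -64*d (Q(d) = d*(0 + (-4)³) = d*(0 - 64) = d*(-64) = -64*d)
b(g, C) = 1/g
(-39905 - 1137)*(-6606 + b(164, Q(14))) = (-39905 - 1137)*(-6606 + 1/164) = -41042*(-6606 + 1/164) = -41042*(-1083383/164) = 22232102543/82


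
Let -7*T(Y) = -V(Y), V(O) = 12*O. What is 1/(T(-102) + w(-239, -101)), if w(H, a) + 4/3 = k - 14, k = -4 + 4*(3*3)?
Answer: -21/3322 ≈ -0.0063215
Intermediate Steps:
T(Y) = 12*Y/7 (T(Y) = -(-1)*12*Y/7 = -(-12)*Y/7 = 12*Y/7)
k = 32 (k = -4 + 4*9 = -4 + 36 = 32)
w(H, a) = 50/3 (w(H, a) = -4/3 + (32 - 14) = -4/3 + 18 = 50/3)
1/(T(-102) + w(-239, -101)) = 1/((12/7)*(-102) + 50/3) = 1/(-1224/7 + 50/3) = 1/(-3322/21) = -21/3322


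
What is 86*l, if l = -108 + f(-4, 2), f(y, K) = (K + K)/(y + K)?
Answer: -9460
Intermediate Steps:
f(y, K) = 2*K/(K + y) (f(y, K) = (2*K)/(K + y) = 2*K/(K + y))
l = -110 (l = -108 + 2*2/(2 - 4) = -108 + 2*2/(-2) = -108 + 2*2*(-½) = -108 - 2 = -110)
86*l = 86*(-110) = -9460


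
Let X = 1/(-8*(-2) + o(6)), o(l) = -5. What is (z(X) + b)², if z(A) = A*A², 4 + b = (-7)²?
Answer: 3587530816/1771561 ≈ 2025.1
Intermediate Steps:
b = 45 (b = -4 + (-7)² = -4 + 49 = 45)
X = 1/11 (X = 1/(-8*(-2) - 5) = 1/(16 - 5) = 1/11 ≈ 0.090909)
z(A) = A³
(z(X) + b)² = ((1/11)³ + 45)² = (1/1331 + 45)² = (59896/1331)² = 3587530816/1771561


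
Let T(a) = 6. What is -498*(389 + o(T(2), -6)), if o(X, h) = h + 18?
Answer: -199698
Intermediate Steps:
o(X, h) = 18 + h
-498*(389 + o(T(2), -6)) = -498*(389 + (18 - 6)) = -498*(389 + 12) = -498*401 = -199698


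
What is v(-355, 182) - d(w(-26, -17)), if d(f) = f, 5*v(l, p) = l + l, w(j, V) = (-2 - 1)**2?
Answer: -151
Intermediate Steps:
w(j, V) = 9 (w(j, V) = (-3)**2 = 9)
v(l, p) = 2*l/5 (v(l, p) = (l + l)/5 = (2*l)/5 = 2*l/5)
v(-355, 182) - d(w(-26, -17)) = (2/5)*(-355) - 1*9 = -142 - 9 = -151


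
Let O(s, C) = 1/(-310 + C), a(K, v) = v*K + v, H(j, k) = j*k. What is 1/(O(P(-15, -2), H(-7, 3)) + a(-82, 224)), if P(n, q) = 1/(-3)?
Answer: -331/6005665 ≈ -5.5115e-5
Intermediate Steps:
P(n, q) = -⅓
a(K, v) = v + K*v (a(K, v) = K*v + v = v + K*v)
1/(O(P(-15, -2), H(-7, 3)) + a(-82, 224)) = 1/(1/(-310 - 7*3) + 224*(1 - 82)) = 1/(1/(-310 - 21) + 224*(-81)) = 1/(1/(-331) - 18144) = 1/(-1/331 - 18144) = 1/(-6005665/331) = -331/6005665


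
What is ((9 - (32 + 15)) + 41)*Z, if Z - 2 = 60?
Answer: 186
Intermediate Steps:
Z = 62 (Z = 2 + 60 = 62)
((9 - (32 + 15)) + 41)*Z = ((9 - (32 + 15)) + 41)*62 = ((9 - 1*47) + 41)*62 = ((9 - 47) + 41)*62 = (-38 + 41)*62 = 3*62 = 186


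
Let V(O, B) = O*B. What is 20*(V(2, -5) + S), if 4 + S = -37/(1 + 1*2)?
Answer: -1580/3 ≈ -526.67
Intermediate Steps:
V(O, B) = B*O
S = -49/3 (S = -4 - 37/(1 + 1*2) = -4 - 37/(1 + 2) = -4 - 37/3 = -49/3 ≈ -16.333)
20*(V(2, -5) + S) = 20*(-5*2 - 49/3) = 20*(-10 - 49/3) = 20*(-79/3) = -1580/3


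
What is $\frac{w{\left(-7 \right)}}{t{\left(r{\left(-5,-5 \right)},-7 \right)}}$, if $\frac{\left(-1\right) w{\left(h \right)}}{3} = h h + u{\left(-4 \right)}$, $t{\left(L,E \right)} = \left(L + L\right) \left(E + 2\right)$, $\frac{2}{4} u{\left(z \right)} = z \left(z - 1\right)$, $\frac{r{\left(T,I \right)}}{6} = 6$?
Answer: $\frac{89}{120} \approx 0.74167$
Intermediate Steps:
$r{\left(T,I \right)} = 36$ ($r{\left(T,I \right)} = 6 \cdot 6 = 36$)
$u{\left(z \right)} = 2 z \left(-1 + z\right)$ ($u{\left(z \right)} = 2 z \left(z - 1\right) = 2 z \left(-1 + z\right)$)
$t{\left(L,E \right)} = 2 L \left(2 + E\right)$
$w{\left(h \right)} = -120 - 3 h^{2}$ ($w{\left(h \right)} = - 3 \left(h h + 2 \left(-4\right) \left(-1 - 4\right)\right) = - 3 \left(h^{2} + 2 \left(-4\right) \left(-5\right)\right) = - 3 \left(h^{2} + 40\right) = - 3 \left(40 + h^{2}\right) = -120 - 3 h^{2}$)
$\frac{w{\left(-7 \right)}}{t{\left(r{\left(-5,-5 \right)},-7 \right)}} = \frac{-120 - 3 \left(-7\right)^{2}}{2 \cdot 36 \left(2 - 7\right)} = \frac{-120 - 147}{2 \cdot 36 \left(-5\right)} = \frac{-120 - 147}{-360} = \left(-267\right) \left(- \frac{1}{360}\right) = \frac{89}{120}$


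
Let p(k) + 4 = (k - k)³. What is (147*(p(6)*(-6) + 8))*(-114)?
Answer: -536256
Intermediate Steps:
p(k) = -4 (p(k) = -4 + (k - k)³ = -4 + 0³ = -4 + 0 = -4)
(147*(p(6)*(-6) + 8))*(-114) = (147*(-4*(-6) + 8))*(-114) = (147*(24 + 8))*(-114) = (147*32)*(-114) = 4704*(-114) = -536256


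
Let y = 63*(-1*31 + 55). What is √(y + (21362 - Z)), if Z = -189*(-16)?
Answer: 5*√794 ≈ 140.89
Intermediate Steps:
Z = 3024
y = 1512 (y = 63*(-31 + 55) = 63*24 = 1512)
√(y + (21362 - Z)) = √(1512 + (21362 - 1*3024)) = √(1512 + (21362 - 3024)) = √(1512 + 18338) = √19850 = 5*√794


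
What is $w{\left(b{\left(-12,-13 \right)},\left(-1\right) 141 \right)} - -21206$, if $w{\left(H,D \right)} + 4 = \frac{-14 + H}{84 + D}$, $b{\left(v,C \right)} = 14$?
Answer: $21202$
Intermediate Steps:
$w{\left(H,D \right)} = -4 + \frac{-14 + H}{84 + D}$
$w{\left(b{\left(-12,-13 \right)},\left(-1\right) 141 \right)} - -21206 = \frac{-350 + 14 - 4 \left(\left(-1\right) 141\right)}{84 - 141} - -21206 = \frac{-350 + 14 - -564}{84 - 141} + 21206 = \frac{-350 + 14 + 564}{-57} + 21206 = \left(- \frac{1}{57}\right) 228 + 21206 = -4 + 21206 = 21202$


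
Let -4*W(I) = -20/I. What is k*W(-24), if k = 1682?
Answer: -4205/12 ≈ -350.42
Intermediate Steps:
W(I) = 5/I (W(I) = -(-5)/I = 5/I)
k*W(-24) = 1682*(5/(-24)) = 1682*(5*(-1/24)) = 1682*(-5/24) = -4205/12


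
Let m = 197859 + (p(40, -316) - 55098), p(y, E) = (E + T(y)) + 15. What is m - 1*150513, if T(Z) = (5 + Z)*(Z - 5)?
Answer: -6478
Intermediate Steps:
T(Z) = (-5 + Z)*(5 + Z) (T(Z) = (5 + Z)*(-5 + Z) = (-5 + Z)*(5 + Z))
p(y, E) = -10 + E + y² (p(y, E) = (E + (-25 + y²)) + 15 = (-25 + E + y²) + 15 = -10 + E + y²)
m = 144035 (m = 197859 + ((-10 - 316 + 40²) - 55098) = 197859 + ((-10 - 316 + 1600) - 55098) = 197859 + (1274 - 55098) = 197859 - 53824 = 144035)
m - 1*150513 = 144035 - 1*150513 = 144035 - 150513 = -6478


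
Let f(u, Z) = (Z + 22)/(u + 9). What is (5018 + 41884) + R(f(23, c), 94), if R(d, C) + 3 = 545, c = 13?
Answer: 47444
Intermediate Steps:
f(u, Z) = (22 + Z)/(9 + u)
R(d, C) = 542 (R(d, C) = -3 + 545 = 542)
(5018 + 41884) + R(f(23, c), 94) = (5018 + 41884) + 542 = 46902 + 542 = 47444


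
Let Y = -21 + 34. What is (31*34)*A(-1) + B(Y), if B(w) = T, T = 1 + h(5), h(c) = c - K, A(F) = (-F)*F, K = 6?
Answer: -1054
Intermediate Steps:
A(F) = -F²
h(c) = -6 + c (h(c) = c - 1*6 = c - 6 = -6 + c)
Y = 13
T = 0 (T = 1 + (-6 + 5) = 1 - 1 = 0)
B(w) = 0
(31*34)*A(-1) + B(Y) = (31*34)*(-1*(-1)²) + 0 = 1054*(-1*1) + 0 = 1054*(-1) + 0 = -1054 + 0 = -1054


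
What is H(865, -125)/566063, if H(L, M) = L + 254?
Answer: 1119/566063 ≈ 0.0019768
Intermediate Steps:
H(L, M) = 254 + L
H(865, -125)/566063 = (254 + 865)/566063 = 1119*(1/566063) = 1119/566063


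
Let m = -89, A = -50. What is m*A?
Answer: 4450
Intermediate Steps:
m*A = -89*(-50) = 4450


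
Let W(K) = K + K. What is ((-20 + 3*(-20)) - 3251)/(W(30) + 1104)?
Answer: -3331/1164 ≈ -2.8617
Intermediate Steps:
W(K) = 2*K
((-20 + 3*(-20)) - 3251)/(W(30) + 1104) = ((-20 + 3*(-20)) - 3251)/(2*30 + 1104) = ((-20 - 60) - 3251)/(60 + 1104) = (-80 - 3251)/1164 = -3331*1/1164 = -3331/1164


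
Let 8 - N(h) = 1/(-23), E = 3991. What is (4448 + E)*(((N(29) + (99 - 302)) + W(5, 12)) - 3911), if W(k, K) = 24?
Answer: -792295515/23 ≈ -3.4448e+7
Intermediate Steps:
N(h) = 185/23 (N(h) = 8 - 1/(-23) = 8 - 1*(-1/23) = 8 + 1/23 = 185/23)
(4448 + E)*(((N(29) + (99 - 302)) + W(5, 12)) - 3911) = (4448 + 3991)*(((185/23 + (99 - 302)) + 24) - 3911) = 8439*(((185/23 - 203) + 24) - 3911) = 8439*((-4484/23 + 24) - 3911) = 8439*(-3932/23 - 3911) = 8439*(-93885/23) = -792295515/23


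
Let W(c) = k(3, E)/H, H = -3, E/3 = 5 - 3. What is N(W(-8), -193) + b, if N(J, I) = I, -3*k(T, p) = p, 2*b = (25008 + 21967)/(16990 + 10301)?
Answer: -10487351/54582 ≈ -192.14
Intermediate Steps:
E = 6 (E = 3*(5 - 3) = 3*2 = 6)
b = 46975/54582 (b = ((25008 + 21967)/(16990 + 10301))/2 = (46975/27291)/2 = (46975*(1/27291))/2 = (½)*(46975/27291) = 46975/54582 ≈ 0.86063)
k(T, p) = -p/3
W(c) = ⅔ (W(c) = -⅓*6/(-3) = -2*(-⅓) = ⅔)
N(W(-8), -193) + b = -193 + 46975/54582 = -10487351/54582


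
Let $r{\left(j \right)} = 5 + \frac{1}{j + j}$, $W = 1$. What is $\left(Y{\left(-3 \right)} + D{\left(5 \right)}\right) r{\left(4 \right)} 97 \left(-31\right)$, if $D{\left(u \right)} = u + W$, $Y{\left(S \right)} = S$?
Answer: $- \frac{369861}{8} \approx -46233.0$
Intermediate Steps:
$D{\left(u \right)} = 1 + u$ ($D{\left(u \right)} = u + 1 = 1 + u$)
$r{\left(j \right)} = 5 + \frac{1}{2 j}$
$\left(Y{\left(-3 \right)} + D{\left(5 \right)}\right) r{\left(4 \right)} 97 \left(-31\right) = \left(-3 + \left(1 + 5\right)\right) \left(5 + \frac{1}{2 \cdot 4}\right) 97 \left(-31\right) = \left(-3 + 6\right) \left(5 + \frac{1}{2} \cdot \frac{1}{4}\right) 97 \left(-31\right) = 3 \left(5 + \frac{1}{8}\right) 97 \left(-31\right) = 3 \cdot \frac{41}{8} \cdot 97 \left(-31\right) = \frac{123}{8} \cdot 97 \left(-31\right) = \frac{11931}{8} \left(-31\right) = - \frac{369861}{8}$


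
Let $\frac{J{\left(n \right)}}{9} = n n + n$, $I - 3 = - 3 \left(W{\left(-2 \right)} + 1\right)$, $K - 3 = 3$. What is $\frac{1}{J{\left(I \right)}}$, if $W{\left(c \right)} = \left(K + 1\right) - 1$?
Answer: $\frac{1}{2754} \approx 0.00036311$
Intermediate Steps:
$K = 6$ ($K = 3 + 3 = 6$)
$W{\left(c \right)} = 6$ ($W{\left(c \right)} = \left(6 + 1\right) - 1 = 7 - 1 = 6$)
$I = -18$ ($I = 3 - 3 \left(6 + 1\right) = 3 - 21 = -18$)
$J{\left(n \right)} = 9 n + 9 n^{2}$ ($J{\left(n \right)} = 9 \left(n n + n\right) = 9 \left(n^{2} + n\right) = 9 \left(n + n^{2}\right) = 9 n + 9 n^{2}$)
$\frac{1}{J{\left(I \right)}} = \frac{1}{9 \left(-18\right) \left(1 - 18\right)} = \frac{1}{9 \left(-18\right) \left(-17\right)} = \frac{1}{2754}$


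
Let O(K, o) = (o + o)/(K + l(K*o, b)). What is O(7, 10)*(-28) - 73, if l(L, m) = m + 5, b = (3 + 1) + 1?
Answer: -1801/17 ≈ -105.94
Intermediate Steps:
b = 5 (b = 4 + 1 = 5)
l(L, m) = 5 + m
O(K, o) = 2*o/(10 + K) (O(K, o) = (o + o)/(K + (5 + 5)) = (2*o)/(K + 10) = (2*o)/(10 + K) = 2*o/(10 + K))
O(7, 10)*(-28) - 73 = (2*10/(10 + 7))*(-28) - 73 = (2*10/17)*(-28) - 73 = (2*10*(1/17))*(-28) - 73 = (20/17)*(-28) - 73 = -560/17 - 73 = -1801/17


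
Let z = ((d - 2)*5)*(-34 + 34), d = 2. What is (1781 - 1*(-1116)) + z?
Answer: 2897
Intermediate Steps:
z = 0 (z = ((2 - 2)*5)*(-34 + 34) = (0*5)*0 = 0*0 = 0)
(1781 - 1*(-1116)) + z = (1781 - 1*(-1116)) + 0 = (1781 + 1116) + 0 = 2897 + 0 = 2897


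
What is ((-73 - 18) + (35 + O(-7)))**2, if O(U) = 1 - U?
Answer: 2304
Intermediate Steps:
((-73 - 18) + (35 + O(-7)))**2 = ((-73 - 18) + (35 + (1 - 1*(-7))))**2 = (-91 + (35 + (1 + 7)))**2 = (-91 + (35 + 8))**2 = (-91 + 43)**2 = (-48)**2 = 2304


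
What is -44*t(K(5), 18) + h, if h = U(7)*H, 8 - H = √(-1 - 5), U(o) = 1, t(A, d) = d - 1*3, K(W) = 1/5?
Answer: -652 - I*√6 ≈ -652.0 - 2.4495*I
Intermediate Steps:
K(W) = ⅕
t(A, d) = -3 + d (t(A, d) = d - 3 = -3 + d)
H = 8 - I*√6 (H = 8 - √(-1 - 5) = 8 - √(-6) = 8 - I*√6 ≈ 8.0 - 2.4495*I)
h = 8 - I*√6 (h = 1*(8 - I*√6) = 8 - I*√6 ≈ 8.0 - 2.4495*I)
-44*t(K(5), 18) + h = -44*(-3 + 18) + (8 - I*√6) = -44*15 + (8 - I*√6) = -660 + (8 - I*√6) = -652 - I*√6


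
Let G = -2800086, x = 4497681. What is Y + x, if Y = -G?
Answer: 7297767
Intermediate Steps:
Y = 2800086 (Y = -1*(-2800086) = 2800086)
Y + x = 2800086 + 4497681 = 7297767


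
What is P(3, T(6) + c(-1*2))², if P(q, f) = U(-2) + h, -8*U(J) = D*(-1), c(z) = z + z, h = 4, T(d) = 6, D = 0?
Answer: 16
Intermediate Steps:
c(z) = 2*z
U(J) = 0 (U(J) = -0*(-1) = -⅛*0 = 0)
P(q, f) = 4 (P(q, f) = 0 + 4 = 4)
P(3, T(6) + c(-1*2))² = 4² = 16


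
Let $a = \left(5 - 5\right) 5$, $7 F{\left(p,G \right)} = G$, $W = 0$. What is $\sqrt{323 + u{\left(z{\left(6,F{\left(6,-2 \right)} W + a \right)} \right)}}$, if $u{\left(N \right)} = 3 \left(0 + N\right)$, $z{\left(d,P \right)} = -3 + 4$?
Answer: $\sqrt{326} \approx 18.055$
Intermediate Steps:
$F{\left(p,G \right)} = \frac{G}{7}$
$a = 0$ ($a = 0 \cdot 5 = 0$)
$z{\left(d,P \right)} = 1$
$u{\left(N \right)} = 3 N$
$\sqrt{323 + u{\left(z{\left(6,F{\left(6,-2 \right)} W + a \right)} \right)}} = \sqrt{323 + 3 \cdot 1} = \sqrt{323 + 3} = \sqrt{326}$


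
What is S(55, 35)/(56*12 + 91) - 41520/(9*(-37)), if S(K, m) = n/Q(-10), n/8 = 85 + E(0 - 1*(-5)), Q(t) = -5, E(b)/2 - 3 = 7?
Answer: 1505896/12099 ≈ 124.46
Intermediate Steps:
E(b) = 20 (E(b) = 6 + 2*7 = 6 + 14 = 20)
n = 840 (n = 8*(85 + 20) = 8*105 = 840)
S(K, m) = -168 (S(K, m) = 840/(-5) = 840*(-1/5) = -168)
S(55, 35)/(56*12 + 91) - 41520/(9*(-37)) = -168/(56*12 + 91) - 41520/(9*(-37)) = -168/(672 + 91) - 41520/(-333) = -168/763 - 41520*(-1/333) = -168*1/763 + 13840/111 = -24/109 + 13840/111 = 1505896/12099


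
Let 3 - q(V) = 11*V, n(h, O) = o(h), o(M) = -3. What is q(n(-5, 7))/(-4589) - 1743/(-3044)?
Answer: 7889043/13968916 ≈ 0.56476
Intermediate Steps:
n(h, O) = -3
q(V) = 3 - 11*V
q(n(-5, 7))/(-4589) - 1743/(-3044) = (3 - 11*(-3))/(-4589) - 1743/(-3044) = (3 + 33)*(-1/4589) - 1743*(-1/3044) = 36*(-1/4589) + 1743/3044 = -36/4589 + 1743/3044 = 7889043/13968916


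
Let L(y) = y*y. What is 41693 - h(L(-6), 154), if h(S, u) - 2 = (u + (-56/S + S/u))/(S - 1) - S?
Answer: 1011982579/24255 ≈ 41723.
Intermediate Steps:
L(y) = y**2
h(S, u) = 2 - S + (u - 56/S + S/u)/(-1 + S) (h(S, u) = 2 + ((u + (-56/S + S/u))/(S - 1) - S) = 2 + ((u - 56/S + S/u)/(-1 + S) - S) = 2 + (-S + (u - 56/S + S/u)/(-1 + S)) = 2 - S + (u - 56/S + S/u)/(-1 + S))
41693 - h(L(-6), 154) = 41693 - (((-6)**2)**2 - 56*154 + (-6)**2*154**2 - 1*154*((-6)**2)**3 - 2*(-6)**2*154 + 3*154*((-6)**2)**2)/(((-6)**2)*154*(-1 + (-6)**2)) = 41693 - (36**2 - 8624 + 36*23716 - 1*154*36**3 - 2*36*154 + 3*154*36**2)/(36*154*(-1 + 36)) = 41693 - (1296 - 8624 + 853776 - 1*154*46656 - 11088 + 3*154*1296)/(36*154*35) = 41693 - (1296 - 8624 + 853776 - 7185024 - 11088 + 598752)/(36*154*35) = 41693 - (-5750912)/(36*154*35) = 41693 - 1*(-718864/24255) = 41693 + 718864/24255 = 1011982579/24255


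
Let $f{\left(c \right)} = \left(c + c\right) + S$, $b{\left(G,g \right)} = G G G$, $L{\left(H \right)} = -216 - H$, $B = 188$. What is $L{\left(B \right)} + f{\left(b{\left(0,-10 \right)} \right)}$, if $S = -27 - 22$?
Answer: $-453$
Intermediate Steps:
$S = -49$ ($S = -27 - 22 = -49$)
$b{\left(G,g \right)} = G^{3}$ ($b{\left(G,g \right)} = G^{2} G = G^{3}$)
$f{\left(c \right)} = -49 + 2 c$ ($f{\left(c \right)} = \left(c + c\right) - 49 = 2 c - 49 = -49 + 2 c$)
$L{\left(B \right)} + f{\left(b{\left(0,-10 \right)} \right)} = \left(-216 - 188\right) - \left(49 - 2 \cdot 0^{3}\right) = \left(-216 - 188\right) + \left(-49 + 2 \cdot 0\right) = -404 + \left(-49 + 0\right) = -404 - 49 = -453$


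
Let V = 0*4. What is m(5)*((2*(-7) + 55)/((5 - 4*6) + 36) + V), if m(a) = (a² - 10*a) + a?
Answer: -820/17 ≈ -48.235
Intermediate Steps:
V = 0
m(a) = a² - 9*a
m(5)*((2*(-7) + 55)/((5 - 4*6) + 36) + V) = (5*(-9 + 5))*((2*(-7) + 55)/((5 - 4*6) + 36) + 0) = (5*(-4))*((-14 + 55)/((5 - 24) + 36) + 0) = -20*(41/(-19 + 36) + 0) = -20*(41/17 + 0) = -20*41/17 = -820/17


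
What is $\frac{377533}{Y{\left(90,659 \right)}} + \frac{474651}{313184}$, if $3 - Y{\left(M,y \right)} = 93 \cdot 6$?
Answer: $- \frac{117973863767}{173817120} \approx -678.72$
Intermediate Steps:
$Y{\left(M,y \right)} = -555$ ($Y{\left(M,y \right)} = 3 - 93 \cdot 6 = 3 - 558 = -555$)
$\frac{377533}{Y{\left(90,659 \right)}} + \frac{474651}{313184} = \frac{377533}{-555} + \frac{474651}{313184} = 377533 \left(- \frac{1}{555}\right) + 474651 \cdot \frac{1}{313184} = - \frac{377533}{555} + \frac{474651}{313184} = - \frac{117973863767}{173817120}$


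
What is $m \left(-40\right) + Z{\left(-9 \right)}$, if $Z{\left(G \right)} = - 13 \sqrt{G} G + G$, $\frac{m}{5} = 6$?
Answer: $-1209 + 351 i \approx -1209.0 + 351.0 i$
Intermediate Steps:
$m = 30$ ($m = 5 \cdot 6 = 30$)
$Z{\left(G \right)} = G - 13 G^{\frac{3}{2}}$ ($Z{\left(G \right)} = - 13 G^{\frac{3}{2}} + G = G - 13 G^{\frac{3}{2}}$)
$m \left(-40\right) + Z{\left(-9 \right)} = 30 \left(-40\right) - \left(9 + 13 \left(-9\right)^{\frac{3}{2}}\right) = -1200 - \left(9 + 13 \left(- 27 i\right)\right) = -1200 - \left(9 - 351 i\right) = -1209 + 351 i$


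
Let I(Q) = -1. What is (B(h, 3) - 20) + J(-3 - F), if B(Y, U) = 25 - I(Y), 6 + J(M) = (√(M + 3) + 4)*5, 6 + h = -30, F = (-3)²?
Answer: 20 + 15*I ≈ 20.0 + 15.0*I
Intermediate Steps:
F = 9
h = -36 (h = -6 - 30 = -36)
J(M) = 14 + 5*√(3 + M) (J(M) = -6 + (√(M + 3) + 4)*5 = -6 + (√(3 + M) + 4)*5 = -6 + (4 + √(3 + M))*5 = -6 + (20 + 5*√(3 + M)) = 14 + 5*√(3 + M))
B(Y, U) = 26 (B(Y, U) = 25 - 1*(-1) = 25 + 1 = 26)
(B(h, 3) - 20) + J(-3 - F) = (26 - 20) + (14 + 5*√(3 + (-3 - 1*9))) = 6 + (14 + 5*√(3 + (-3 - 9))) = 6 + (14 + 5*√(3 - 12)) = 6 + (14 + 5*√(-9)) = 6 + (14 + 5*(3*I)) = 6 + (14 + 15*I) = 20 + 15*I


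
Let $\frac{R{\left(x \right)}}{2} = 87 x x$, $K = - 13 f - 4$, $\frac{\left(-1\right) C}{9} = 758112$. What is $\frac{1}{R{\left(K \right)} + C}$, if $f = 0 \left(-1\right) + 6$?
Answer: $- \frac{1}{5653032} \approx -1.769 \cdot 10^{-7}$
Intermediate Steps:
$C = -6823008$ ($C = \left(-9\right) 758112 = -6823008$)
$f = 6$ ($f = 0 + 6 = 6$)
$K = -82$ ($K = \left(-13\right) 6 - 4 = -78 - 4 = -82$)
$R{\left(x \right)} = 174 x^{2}$ ($R{\left(x \right)} = 2 \cdot 87 x x = 2 \cdot 87 x^{2} = 174 x^{2}$)
$\frac{1}{R{\left(K \right)} + C} = \frac{1}{174 \left(-82\right)^{2} - 6823008} = \frac{1}{174 \cdot 6724 - 6823008} = \frac{1}{1169976 - 6823008} = \frac{1}{-5653032} = - \frac{1}{5653032}$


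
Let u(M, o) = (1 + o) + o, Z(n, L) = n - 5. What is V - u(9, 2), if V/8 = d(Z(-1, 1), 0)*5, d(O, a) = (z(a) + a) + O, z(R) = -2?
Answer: -325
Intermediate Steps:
Z(n, L) = -5 + n
d(O, a) = -2 + O + a (d(O, a) = (-2 + a) + O = -2 + O + a)
u(M, o) = 1 + 2*o
V = -320 (V = 8*((-2 + (-5 - 1) + 0)*5) = 8*((-2 - 6 + 0)*5) = 8*(-8*5) = 8*(-40) = -320)
V - u(9, 2) = -320 - (1 + 2*2) = -320 - (1 + 4) = -320 - 1*5 = -320 - 5 = -325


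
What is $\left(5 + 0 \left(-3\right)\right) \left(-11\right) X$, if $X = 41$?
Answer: $-2255$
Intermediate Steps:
$\left(5 + 0 \left(-3\right)\right) \left(-11\right) X = \left(5 + 0 \left(-3\right)\right) \left(-11\right) 41 = \left(5 + 0\right) \left(-11\right) 41 = 5 \left(-11\right) 41 = \left(-55\right) 41 = -2255$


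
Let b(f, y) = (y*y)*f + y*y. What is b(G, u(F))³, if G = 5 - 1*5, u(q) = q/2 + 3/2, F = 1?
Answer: 64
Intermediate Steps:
u(q) = 3/2 + q/2 (u(q) = q*(½) + 3*(½) = q/2 + 3/2 = 3/2 + q/2)
G = 0 (G = 5 - 5 = 0)
b(f, y) = y² + f*y² (b(f, y) = y²*f + y² = f*y² + y² = y² + f*y²)
b(G, u(F))³ = ((3/2 + (½)*1)²*(1 + 0))³ = ((3/2 + ½)²*1)³ = (2²*1)³ = (4*1)³ = 4³ = 64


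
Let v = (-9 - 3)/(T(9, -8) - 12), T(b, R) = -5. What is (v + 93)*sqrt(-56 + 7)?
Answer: 11151*I/17 ≈ 655.94*I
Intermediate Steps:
v = 12/17 (v = (-9 - 3)/(-5 - 12) = -12/(-17) = -12*(-1/17) = 12/17 ≈ 0.70588)
(v + 93)*sqrt(-56 + 7) = (12/17 + 93)*sqrt(-56 + 7) = 1593*sqrt(-49)/17 = 1593*(7*I)/17 = 11151*I/17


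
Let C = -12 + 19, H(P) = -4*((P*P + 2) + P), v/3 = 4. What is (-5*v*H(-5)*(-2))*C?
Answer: -73920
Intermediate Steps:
v = 12 (v = 3*4 = 12)
H(P) = -8 - 4*P - 4*P² (H(P) = -4*((P² + 2) + P) = -4*((2 + P²) + P) = -4*(2 + P + P²) = -8 - 4*P - 4*P²)
C = 7
(-5*v*H(-5)*(-2))*C = -5*12*(-8 - 4*(-5) - 4*(-5)²)*(-2)*7 = -5*12*(-8 + 20 - 4*25)*(-2)*7 = -5*12*(-8 + 20 - 100)*(-2)*7 = -5*12*(-88)*(-2)*7 = -(-5280)*(-2)*7 = -5*2112*7 = -10560*7 = -73920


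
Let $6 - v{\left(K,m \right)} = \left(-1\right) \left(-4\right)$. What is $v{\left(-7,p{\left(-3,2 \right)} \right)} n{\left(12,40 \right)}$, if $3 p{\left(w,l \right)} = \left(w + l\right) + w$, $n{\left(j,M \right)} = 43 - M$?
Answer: $6$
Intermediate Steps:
$p{\left(w,l \right)} = \frac{l}{3} + \frac{2 w}{3}$ ($p{\left(w,l \right)} = \frac{\left(w + l\right) + w}{3} = \frac{\left(l + w\right) + w}{3} = \frac{l + 2 w}{3} = \frac{l}{3} + \frac{2 w}{3}$)
$v{\left(K,m \right)} = 2$ ($v{\left(K,m \right)} = 6 - \left(-1\right) \left(-4\right) = 6 - 4 = 2$)
$v{\left(-7,p{\left(-3,2 \right)} \right)} n{\left(12,40 \right)} = 2 \left(43 - 40\right) = 2 \cdot 3 = 6$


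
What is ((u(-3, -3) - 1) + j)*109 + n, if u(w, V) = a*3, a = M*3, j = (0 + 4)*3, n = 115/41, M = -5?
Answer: -151831/41 ≈ -3703.2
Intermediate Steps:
n = 115/41 (n = 115*(1/41) = 115/41 ≈ 2.8049)
j = 12 (j = 4*3 = 12)
a = -15 (a = -5*3 = -15)
u(w, V) = -45 (u(w, V) = -15*3 = -45)
((u(-3, -3) - 1) + j)*109 + n = ((-45 - 1) + 12)*109 + 115/41 = (-46 + 12)*109 + 115/41 = -34*109 + 115/41 = -3706 + 115/41 = -151831/41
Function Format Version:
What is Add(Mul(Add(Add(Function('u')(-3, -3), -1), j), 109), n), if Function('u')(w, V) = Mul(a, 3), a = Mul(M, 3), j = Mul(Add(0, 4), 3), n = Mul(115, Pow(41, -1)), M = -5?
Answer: Rational(-151831, 41) ≈ -3703.2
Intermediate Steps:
n = Rational(115, 41) (n = Mul(115, Rational(1, 41)) = Rational(115, 41) ≈ 2.8049)
j = 12 (j = Mul(4, 3) = 12)
a = -15 (a = Mul(-5, 3) = -15)
Function('u')(w, V) = -45 (Function('u')(w, V) = Mul(-15, 3) = -45)
Add(Mul(Add(Add(Function('u')(-3, -3), -1), j), 109), n) = Add(Mul(Add(Add(-45, -1), 12), 109), Rational(115, 41)) = Add(Mul(Add(-46, 12), 109), Rational(115, 41)) = Add(Mul(-34, 109), Rational(115, 41)) = Add(-3706, Rational(115, 41)) = Rational(-151831, 41)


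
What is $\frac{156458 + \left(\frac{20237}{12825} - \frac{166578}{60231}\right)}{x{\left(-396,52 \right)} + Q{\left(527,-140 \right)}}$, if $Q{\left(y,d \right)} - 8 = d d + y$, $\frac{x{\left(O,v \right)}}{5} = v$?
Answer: $\frac{40285677363749}{5251458072375} \approx 7.6713$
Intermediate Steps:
$x{\left(O,v \right)} = 5 v$
$Q{\left(y,d \right)} = 8 + y + d^{2}$ ($Q{\left(y,d \right)} = 8 + \left(d d + y\right) = 8 + \left(d^{2} + y\right) = 8 + \left(y + d^{2}\right) = 8 + y + d^{2}$)
$\frac{156458 + \left(\frac{20237}{12825} - \frac{166578}{60231}\right)}{x{\left(-396,52 \right)} + Q{\left(527,-140 \right)}} = \frac{156458 + \left(\frac{20237}{12825} - \frac{166578}{60231}\right)}{5 \cdot 52 + \left(8 + 527 + \left(-140\right)^{2}\right)} = \frac{156458 + \left(20237 \cdot \frac{1}{12825} - \frac{55526}{20077}\right)}{260 + \left(8 + 527 + 19600\right)} = \frac{156458 + \left(\frac{20237}{12825} - \frac{55526}{20077}\right)}{260 + 20135} = \frac{156458 - \frac{305822701}{257487525}}{20395} = \frac{40285677363749}{257487525} \cdot \frac{1}{20395} = \frac{40285677363749}{5251458072375}$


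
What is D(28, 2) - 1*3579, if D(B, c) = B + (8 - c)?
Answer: -3545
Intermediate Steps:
D(B, c) = 8 + B - c
D(28, 2) - 1*3579 = (8 + 28 - 1*2) - 1*3579 = (8 + 28 - 2) - 3579 = 34 - 3579 = -3545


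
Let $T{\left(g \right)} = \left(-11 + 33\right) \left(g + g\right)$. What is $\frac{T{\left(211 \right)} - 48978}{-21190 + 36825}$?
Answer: $- \frac{39694}{15635} \approx -2.5388$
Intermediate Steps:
$T{\left(g \right)} = 44 g$ ($T{\left(g \right)} = 22 \cdot 2 g = 44 g$)
$\frac{T{\left(211 \right)} - 48978}{-21190 + 36825} = \frac{44 \cdot 211 - 48978}{-21190 + 36825} = \frac{9284 - 48978}{15635} = \left(-39694\right) \frac{1}{15635} = - \frac{39694}{15635}$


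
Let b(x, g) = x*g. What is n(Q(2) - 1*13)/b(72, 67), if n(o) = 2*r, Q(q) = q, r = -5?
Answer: -5/2412 ≈ -0.0020730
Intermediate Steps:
n(o) = -10 (n(o) = 2*(-5) = -10)
b(x, g) = g*x
n(Q(2) - 1*13)/b(72, 67) = -10/(67*72) = -10/4824 = -10*1/4824 = -5/2412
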